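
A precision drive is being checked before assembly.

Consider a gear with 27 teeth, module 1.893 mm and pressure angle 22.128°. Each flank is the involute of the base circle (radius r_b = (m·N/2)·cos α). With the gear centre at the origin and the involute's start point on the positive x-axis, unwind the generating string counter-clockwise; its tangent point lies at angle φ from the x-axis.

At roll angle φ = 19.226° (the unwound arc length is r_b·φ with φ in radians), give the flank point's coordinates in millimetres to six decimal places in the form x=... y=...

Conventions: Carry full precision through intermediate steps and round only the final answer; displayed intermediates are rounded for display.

recognized (one wheel, involute flank): single-mesh tooth geometry, m = 1.893, N = 27
pitch radius r_p = m·N/2 = 1.893·27/2 = 25.555500
base radius r_b = r_p·cos α = 25.555500·cos 22.128° = 23.673201
roll angle φ = 19.226° = 0.33555700 rad
x = r_b·(cos φ + φ·sin φ) = 24.968701
y = r_b·(sin φ − φ·cos φ) = 0.294806

x=24.968701 y=0.294806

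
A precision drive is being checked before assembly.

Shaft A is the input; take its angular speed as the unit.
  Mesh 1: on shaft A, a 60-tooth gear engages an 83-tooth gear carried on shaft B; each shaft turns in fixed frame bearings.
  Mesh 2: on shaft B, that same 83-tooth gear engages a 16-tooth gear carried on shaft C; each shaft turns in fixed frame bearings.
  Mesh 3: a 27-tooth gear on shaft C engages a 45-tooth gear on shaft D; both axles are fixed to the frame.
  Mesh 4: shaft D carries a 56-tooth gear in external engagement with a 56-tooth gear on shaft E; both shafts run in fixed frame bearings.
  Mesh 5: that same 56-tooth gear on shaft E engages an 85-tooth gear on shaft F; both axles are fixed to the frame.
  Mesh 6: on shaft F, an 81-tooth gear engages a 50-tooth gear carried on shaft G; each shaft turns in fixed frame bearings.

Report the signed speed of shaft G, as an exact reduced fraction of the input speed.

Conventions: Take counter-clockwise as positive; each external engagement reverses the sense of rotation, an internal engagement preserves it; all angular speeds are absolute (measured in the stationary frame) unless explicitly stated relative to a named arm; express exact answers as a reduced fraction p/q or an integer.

5103/2125

6-mesh fixed-axis compound train (all bearings frame-fixed)
mesh 1 [60T→83T]: |ω|/ω_in = 1×60/83 = 60/83, sense flips to −
mesh 2 [83T→16T]: |ω|/ω_in = (60/83)×83/16 = 15/4, sense flips to +
mesh 3 [27T→45T]: |ω|/ω_in = (15/4)×27/45 = 9/4, sense flips to −
mesh 4 [56T→56T]: |ω|/ω_in = (9/4)×56/56 = 9/4, sense flips to +
mesh 5 [56T→85T]: |ω|/ω_in = (9/4)×56/85 = 126/85, sense flips to −
mesh 6 [81T→50T]: |ω|/ω_in = (126/85)×81/50 = 5103/2125, sense flips to +
signed output speed (× input speed) = 5103/2125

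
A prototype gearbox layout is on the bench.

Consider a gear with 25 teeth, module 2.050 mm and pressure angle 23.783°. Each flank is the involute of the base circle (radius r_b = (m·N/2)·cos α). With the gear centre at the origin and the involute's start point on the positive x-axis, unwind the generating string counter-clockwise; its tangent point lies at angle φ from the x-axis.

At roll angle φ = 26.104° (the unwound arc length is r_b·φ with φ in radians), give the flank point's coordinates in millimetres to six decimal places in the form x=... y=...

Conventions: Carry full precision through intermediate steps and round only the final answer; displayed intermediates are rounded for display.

x=25.757736 y=0.723957

recognized (one wheel, involute flank): single-mesh tooth geometry, m = 2.050, N = 25
pitch radius r_p = m·N/2 = 2.050·25/2 = 25.625000
base radius r_b = r_p·cos α = 25.625000·cos 23.783° = 23.448909
roll angle φ = 26.104° = 0.45560075 rad
x = r_b·(cos φ + φ·sin φ) = 25.757736
y = r_b·(sin φ − φ·cos φ) = 0.723957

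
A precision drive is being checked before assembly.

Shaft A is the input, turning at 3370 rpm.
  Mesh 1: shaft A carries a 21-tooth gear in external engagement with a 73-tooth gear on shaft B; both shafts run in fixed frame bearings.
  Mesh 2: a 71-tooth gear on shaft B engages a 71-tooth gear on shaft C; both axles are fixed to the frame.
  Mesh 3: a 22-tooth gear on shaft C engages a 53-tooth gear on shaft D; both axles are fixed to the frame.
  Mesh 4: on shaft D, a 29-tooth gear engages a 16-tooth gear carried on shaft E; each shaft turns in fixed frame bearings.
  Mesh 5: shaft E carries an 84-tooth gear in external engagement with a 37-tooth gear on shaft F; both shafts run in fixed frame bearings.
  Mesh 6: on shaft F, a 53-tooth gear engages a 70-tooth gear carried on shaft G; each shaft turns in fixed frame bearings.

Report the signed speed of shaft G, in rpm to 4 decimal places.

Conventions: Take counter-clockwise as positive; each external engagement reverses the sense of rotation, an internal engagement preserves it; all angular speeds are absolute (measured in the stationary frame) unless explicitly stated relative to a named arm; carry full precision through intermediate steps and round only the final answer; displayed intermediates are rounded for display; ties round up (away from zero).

+1253.7373 rpm

class = fixed-axis compound train [6 meshes; 6 ratios multiply, 6 sense flips]
mesh 1 [21T→73T]: ω = 3370.0000×21/73 = 969.4521 rpm, sense flips to −
mesh 2 [71T→71T]: ω = 969.4521×71/71 = 969.4521 rpm, sense flips to +
mesh 3 [22T→53T]: ω = 969.4521×22/53 = 402.4141 rpm, sense flips to −
mesh 4 [29T→16T]: ω = 402.4141×29/16 = 729.3755 rpm, sense flips to +
mesh 5 [84T→37T]: ω = 729.3755×84/37 = 1655.8795 rpm, sense flips to −
mesh 6 [53T→70T]: ω = 1655.8795×53/70 = 1253.7373 rpm, sense flips to +
signed output speed = +1253.7373 rpm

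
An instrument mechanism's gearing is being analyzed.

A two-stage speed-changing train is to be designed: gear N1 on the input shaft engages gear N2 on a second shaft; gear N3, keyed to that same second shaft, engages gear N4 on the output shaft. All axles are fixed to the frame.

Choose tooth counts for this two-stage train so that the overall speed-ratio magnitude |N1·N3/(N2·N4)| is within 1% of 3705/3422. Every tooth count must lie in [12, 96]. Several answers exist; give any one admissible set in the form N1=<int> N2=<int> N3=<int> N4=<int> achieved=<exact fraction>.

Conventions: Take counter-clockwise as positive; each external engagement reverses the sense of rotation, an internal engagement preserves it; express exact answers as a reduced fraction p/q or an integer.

class = fixed-axis compound train [2-stage, 3705/3422 wanted]
target = 3705/3422 in lowest terms: an exact hit needs N1·N3 = k·3705 and N2·N4 = k·3422 for one integer k, every count in [12, 96]; additionally prefer no 1:1 stage (N1 ≠ N2, N3 ≠ N4)
k = 1: N1·N3 = 3705 = 39·95, N2·N4 = 3422 = 58·59
achieved = 39·95/(58·59) = 3705/3422; |achieved − target| = 0 ≤ 741/68440 ✓

N1=39 N2=58 N3=95 N4=59 achieved=3705/3422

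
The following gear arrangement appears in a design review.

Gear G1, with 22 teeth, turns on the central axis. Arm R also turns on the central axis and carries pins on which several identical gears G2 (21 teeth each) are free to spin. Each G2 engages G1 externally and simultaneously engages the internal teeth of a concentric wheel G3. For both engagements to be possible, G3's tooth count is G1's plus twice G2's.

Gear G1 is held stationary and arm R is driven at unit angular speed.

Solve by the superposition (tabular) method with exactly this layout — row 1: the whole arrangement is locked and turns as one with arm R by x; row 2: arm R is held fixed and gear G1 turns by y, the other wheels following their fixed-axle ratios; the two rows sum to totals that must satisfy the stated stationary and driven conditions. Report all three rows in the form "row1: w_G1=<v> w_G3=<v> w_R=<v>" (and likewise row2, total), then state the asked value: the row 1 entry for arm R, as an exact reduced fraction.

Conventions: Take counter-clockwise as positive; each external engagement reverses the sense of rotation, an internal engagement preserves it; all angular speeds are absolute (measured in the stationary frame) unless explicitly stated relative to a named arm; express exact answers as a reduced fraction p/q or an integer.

class = planetary set [G3 = 22+2·21 = 64; Willis about the carrier]
row 1 (train locked, turned with arm): all members turn x
row 2 — arm fixed, fixed-axis ratios: sun y, ring −(22/64)·y, arm 0
boundary: total ω_sun = x + y = 0 and total ω_arm = x = 1  ⇒  y = -1, x = 1
row 2 ring = −(22/64)·(-1) = 11/32
totals (row 1 + row 2): sun 1 + (-1) = 0, ring 1 + 11/32 = 43/32, arm 1 + 0 = 1
asked cell (row1, arm) = 1

row1: w_G1=1 w_G3=1 w_R=1
row2: w_G1=-1 w_G3=11/32 w_R=0
total: w_G1=0 w_G3=43/32 w_R=1
asked value: 1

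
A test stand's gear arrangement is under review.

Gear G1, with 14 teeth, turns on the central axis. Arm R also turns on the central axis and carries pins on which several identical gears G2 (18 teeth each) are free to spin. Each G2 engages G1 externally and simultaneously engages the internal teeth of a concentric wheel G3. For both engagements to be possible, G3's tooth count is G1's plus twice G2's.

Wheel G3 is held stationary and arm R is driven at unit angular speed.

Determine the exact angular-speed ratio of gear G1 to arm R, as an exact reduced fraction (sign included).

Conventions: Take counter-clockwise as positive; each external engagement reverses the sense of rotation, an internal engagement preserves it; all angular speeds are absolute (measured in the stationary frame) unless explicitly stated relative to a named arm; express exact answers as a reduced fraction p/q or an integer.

32/7

class = planetary set [G3 = 14+2·18 = 50; Willis about the carrier]
ring teeth: 14 + 2·18 = 50
14(ω_sun−ω_arm) = −50(ω_ring−ω_arm),  ω_ring = 0, ω_arm = 1
ω_sun = 1 − (50/14)(0−1) = 32/7
ω_out/ω_in = 32/7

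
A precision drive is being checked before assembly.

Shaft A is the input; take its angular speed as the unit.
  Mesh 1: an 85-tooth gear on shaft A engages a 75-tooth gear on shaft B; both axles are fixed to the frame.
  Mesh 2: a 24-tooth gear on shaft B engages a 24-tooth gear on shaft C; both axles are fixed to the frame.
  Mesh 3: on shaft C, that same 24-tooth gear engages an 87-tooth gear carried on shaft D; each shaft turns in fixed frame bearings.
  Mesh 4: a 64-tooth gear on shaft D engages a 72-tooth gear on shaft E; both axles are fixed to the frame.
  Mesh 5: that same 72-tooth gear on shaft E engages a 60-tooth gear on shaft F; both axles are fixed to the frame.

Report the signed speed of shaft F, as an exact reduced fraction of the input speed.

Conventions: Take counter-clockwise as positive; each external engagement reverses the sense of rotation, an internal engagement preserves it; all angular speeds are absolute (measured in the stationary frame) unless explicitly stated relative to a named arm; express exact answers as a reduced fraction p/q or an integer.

-2176/6525

5-mesh fixed-axis compound train (all bearings frame-fixed)
mesh 1 [85T→75T]: |ω|/ω_in = 1×85/75 = 17/15, sense flips to −
mesh 2 [24T→24T]: |ω|/ω_in = (17/15)×24/24 = 17/15, sense flips to +
mesh 3 [24T→87T]: |ω|/ω_in = (17/15)×24/87 = 136/435, sense flips to −
mesh 4 [64T→72T]: |ω|/ω_in = (136/435)×64/72 = 1088/3915, sense flips to +
mesh 5 [72T→60T]: |ω|/ω_in = (1088/3915)×72/60 = 2176/6525, sense flips to −
signed output speed (× input speed) = -2176/6525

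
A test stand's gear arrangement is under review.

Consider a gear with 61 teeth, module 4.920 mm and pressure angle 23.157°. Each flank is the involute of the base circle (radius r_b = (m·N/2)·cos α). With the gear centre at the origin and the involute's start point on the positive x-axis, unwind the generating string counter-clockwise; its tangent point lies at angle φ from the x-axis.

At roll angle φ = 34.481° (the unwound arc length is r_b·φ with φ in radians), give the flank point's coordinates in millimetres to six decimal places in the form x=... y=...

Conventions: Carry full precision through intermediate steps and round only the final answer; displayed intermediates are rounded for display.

x=160.737094 y=9.665475

single-mesh involute tooth geometry (61T wheel at module 4.920)
pitch radius r_p = m·N/2 = 4.920·61/2 = 150.060000
base radius r_b = r_p·cos α = 150.060000·cos 23.157° = 137.969775
roll angle φ = 34.481° = 0.60180698 rad
x = r_b·(cos φ + φ·sin φ) = 160.737094
y = r_b·(sin φ − φ·cos φ) = 9.665475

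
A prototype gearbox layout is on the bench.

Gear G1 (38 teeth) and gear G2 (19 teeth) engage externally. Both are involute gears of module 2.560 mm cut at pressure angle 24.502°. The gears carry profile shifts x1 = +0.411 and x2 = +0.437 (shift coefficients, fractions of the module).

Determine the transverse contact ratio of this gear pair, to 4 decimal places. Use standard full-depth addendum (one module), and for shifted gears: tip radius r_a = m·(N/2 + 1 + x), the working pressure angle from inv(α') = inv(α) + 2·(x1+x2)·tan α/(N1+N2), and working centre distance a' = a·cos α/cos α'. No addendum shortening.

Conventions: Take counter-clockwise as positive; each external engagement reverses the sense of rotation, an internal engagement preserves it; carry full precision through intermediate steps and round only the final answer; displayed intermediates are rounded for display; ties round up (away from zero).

class = single-mesh tooth geometry [involute pair 38T × 19T, m = 2.560]
base radii: r_b1 = 44.259812, r_b2 = 22.129906
tip radii: r_a1 = 52.252160, r_a2 = 27.998720
inv(α') = inv(24.502°) + 2·(+0.411+0.437)·tan α/(38+19) = 0.04168895  ⇒  α' = 27.72770°
a' = a·cos α / cos α' = 72.9600·cos 24.502°/cos 27.72770° = 75.002326
action lengths: √(r_a1²−r_b1²) = 27.773319, √(r_a2²−r_b2²) = 17.152130
base pitch p_b = π·m·cos α = 7.318226
CR = (27.773319 + 17.152130 − 75.002326·sin 27.72770°)/7.318226 = 1.370430
contact ratio ≈ 1.3704

1.3704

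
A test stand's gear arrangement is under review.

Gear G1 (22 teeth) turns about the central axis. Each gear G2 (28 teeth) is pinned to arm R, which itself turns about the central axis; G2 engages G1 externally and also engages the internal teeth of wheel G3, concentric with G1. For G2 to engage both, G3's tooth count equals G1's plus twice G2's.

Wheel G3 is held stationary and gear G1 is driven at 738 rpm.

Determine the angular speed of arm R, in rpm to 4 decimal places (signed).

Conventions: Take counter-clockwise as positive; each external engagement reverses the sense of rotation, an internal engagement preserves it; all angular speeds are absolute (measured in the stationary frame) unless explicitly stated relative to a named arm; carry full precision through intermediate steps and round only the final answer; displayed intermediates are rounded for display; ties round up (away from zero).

topology: planetary set — G1 22T / G2 28T / G3 78T, arm = carrier (Willis)
normalise by the input: solve with ω_sun = 1, then scale by 738 rpm
ring teeth: 22 + 2·28 = 78
22(ω_sun−ω_arm) = −78(ω_ring−ω_arm),  ω_ring = 0, ω_sun = 1
22(1−ω_arm) = −78(0−ω_arm)  ⇒  100·ω_arm = 22  ⇒  ω_arm = 11/50
scale: ω_arm = 11/50 × 738 rpm = +162.3600 rpm

+162.3600 rpm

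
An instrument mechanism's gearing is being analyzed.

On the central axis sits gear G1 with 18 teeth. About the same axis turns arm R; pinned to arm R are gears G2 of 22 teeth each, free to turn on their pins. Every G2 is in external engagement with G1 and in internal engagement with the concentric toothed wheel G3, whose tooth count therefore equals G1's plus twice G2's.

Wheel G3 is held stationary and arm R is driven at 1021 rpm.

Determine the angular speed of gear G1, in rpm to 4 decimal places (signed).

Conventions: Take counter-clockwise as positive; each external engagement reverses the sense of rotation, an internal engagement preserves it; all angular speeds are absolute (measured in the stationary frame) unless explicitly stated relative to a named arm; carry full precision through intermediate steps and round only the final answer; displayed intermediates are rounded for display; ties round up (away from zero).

recognized (axles ride arm R): planetary set, 18/22/62 teeth
normalise by the input: solve with ω_arm = 1, then scale by 1021 rpm
ring teeth: 18 + 2·22 = 62
18(ω_sun−ω_arm) = −62(ω_ring−ω_arm),  ω_ring = 0, ω_arm = 1
ω_sun = 1 − (62/18)(0−1) = 40/9
scale: ω_sun = 40/9 × 1021 rpm = +4537.7778 rpm

+4537.7778 rpm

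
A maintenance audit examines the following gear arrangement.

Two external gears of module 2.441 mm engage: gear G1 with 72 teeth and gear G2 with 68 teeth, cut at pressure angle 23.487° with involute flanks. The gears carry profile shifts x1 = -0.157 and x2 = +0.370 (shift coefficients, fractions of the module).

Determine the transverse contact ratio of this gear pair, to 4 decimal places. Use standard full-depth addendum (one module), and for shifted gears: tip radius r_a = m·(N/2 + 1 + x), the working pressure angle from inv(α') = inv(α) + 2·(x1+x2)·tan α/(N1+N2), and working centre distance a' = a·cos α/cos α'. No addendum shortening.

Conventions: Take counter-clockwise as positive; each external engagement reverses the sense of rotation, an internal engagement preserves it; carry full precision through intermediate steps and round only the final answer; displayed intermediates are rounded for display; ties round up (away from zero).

recognized (one external pair, fixed centres): single-mesh tooth geometry, m = 2.441, N1 = 72, N2 = 68
base radii: r_b1 = 80.595519, r_b2 = 76.117991
tip radii: r_a1 = 89.933763, r_a2 = 86.338170
inv(α') = inv(23.487°) + 2·(-0.157+0.370)·tan α/(72+68) = 0.02593938  ⇒  α' = 23.88075°
a' = a·cos α / cos α' = 170.8700·cos 23.487°/cos 23.88075° = 171.385843
action lengths: √(r_a1²−r_b1²) = 39.905438, √(r_a2²−r_b2²) = 40.747161
base pitch p_b = π·m·cos α = 7.033286
CR = (39.905438 + 40.747161 − 171.385843·sin 23.88075°)/7.033286 = 1.602341
contact ratio ≈ 1.6023

1.6023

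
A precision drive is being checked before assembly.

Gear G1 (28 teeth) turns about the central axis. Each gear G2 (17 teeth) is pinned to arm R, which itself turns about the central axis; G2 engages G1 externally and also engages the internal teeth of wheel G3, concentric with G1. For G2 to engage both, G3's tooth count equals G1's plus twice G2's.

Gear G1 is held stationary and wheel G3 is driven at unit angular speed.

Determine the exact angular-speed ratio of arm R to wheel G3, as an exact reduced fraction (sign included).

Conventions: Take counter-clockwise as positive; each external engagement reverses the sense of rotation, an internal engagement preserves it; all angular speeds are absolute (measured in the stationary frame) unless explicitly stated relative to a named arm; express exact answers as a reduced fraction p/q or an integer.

31/45

planetary set (28T centre, 17T on arm, 62T internal) — Willis relation
ring teeth: 28 + 2·17 = 62
28(ω_sun−ω_arm) = −62(ω_ring−ω_arm),  ω_sun = 0, ω_ring = 1
28(0−ω_arm) = −62(1−ω_arm)  ⇒  90·ω_arm = 62  ⇒  ω_arm = 31/45
ω_out/ω_in = 31/45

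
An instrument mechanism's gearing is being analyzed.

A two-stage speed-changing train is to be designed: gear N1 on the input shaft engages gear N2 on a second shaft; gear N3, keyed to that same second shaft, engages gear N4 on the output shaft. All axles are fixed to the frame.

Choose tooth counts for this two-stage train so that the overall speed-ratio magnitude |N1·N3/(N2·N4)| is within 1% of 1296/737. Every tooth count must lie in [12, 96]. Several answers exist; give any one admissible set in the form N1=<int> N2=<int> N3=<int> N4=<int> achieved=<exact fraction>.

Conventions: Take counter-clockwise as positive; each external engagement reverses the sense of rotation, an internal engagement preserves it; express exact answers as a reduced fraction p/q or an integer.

N1=27 N2=22 N3=96 N4=67 achieved=1296/737

class = fixed-axis compound train [2-stage, 1296/737 wanted]
target = 1296/737 in lowest terms: an exact hit needs N1·N3 = k·1296 and N2·N4 = k·737 for one integer k, every count in [12, 96]; additionally prefer no 1:1 stage (N1 ≠ N2, N3 ≠ N4)
k = 1: no 1:1-free in-range split of k·1296 and k·737 into factor pairs; take k = 2
k = 2: N1·N3 = 2592 = 27·96, N2·N4 = 1474 = 22·67
achieved = 27·96/(22·67) = 1296/737; |achieved − target| = 0 ≤ 324/18425 ✓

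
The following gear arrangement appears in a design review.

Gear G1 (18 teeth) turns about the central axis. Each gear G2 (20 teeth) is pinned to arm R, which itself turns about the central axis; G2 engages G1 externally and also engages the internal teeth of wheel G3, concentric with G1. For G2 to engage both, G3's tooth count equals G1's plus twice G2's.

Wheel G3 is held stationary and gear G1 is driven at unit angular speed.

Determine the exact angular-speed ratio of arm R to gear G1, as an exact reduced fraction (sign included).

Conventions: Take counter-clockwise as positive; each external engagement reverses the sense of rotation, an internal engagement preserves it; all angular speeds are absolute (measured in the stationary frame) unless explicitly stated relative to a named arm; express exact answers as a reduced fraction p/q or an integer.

9/38

planetary set (18T centre, 20T on arm, 58T internal) — Willis relation
ring teeth: 18 + 2·20 = 58
18(ω_sun−ω_arm) = −58(ω_ring−ω_arm),  ω_ring = 0, ω_sun = 1
18(1−ω_arm) = −58(0−ω_arm)  ⇒  76·ω_arm = 18  ⇒  ω_arm = 9/38
ω_out/ω_in = 9/38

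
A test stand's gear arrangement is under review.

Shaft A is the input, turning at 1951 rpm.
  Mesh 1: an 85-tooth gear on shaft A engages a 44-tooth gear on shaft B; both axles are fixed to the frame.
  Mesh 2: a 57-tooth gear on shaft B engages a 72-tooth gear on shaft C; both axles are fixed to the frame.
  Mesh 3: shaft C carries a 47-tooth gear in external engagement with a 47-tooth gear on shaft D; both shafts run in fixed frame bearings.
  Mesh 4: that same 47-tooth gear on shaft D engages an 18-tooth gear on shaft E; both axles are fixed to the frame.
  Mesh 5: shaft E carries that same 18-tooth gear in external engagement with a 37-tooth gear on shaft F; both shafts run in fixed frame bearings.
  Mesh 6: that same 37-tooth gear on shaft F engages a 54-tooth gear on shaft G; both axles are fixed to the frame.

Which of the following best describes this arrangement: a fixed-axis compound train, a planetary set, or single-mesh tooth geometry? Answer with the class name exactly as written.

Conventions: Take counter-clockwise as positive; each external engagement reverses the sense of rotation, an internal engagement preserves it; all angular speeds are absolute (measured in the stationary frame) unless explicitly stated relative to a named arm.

fixed-axis compound train

class = fixed-axis compound train [6 meshes; 6 ratios multiply, 6 sense flips]
classification: fixed-axis compound train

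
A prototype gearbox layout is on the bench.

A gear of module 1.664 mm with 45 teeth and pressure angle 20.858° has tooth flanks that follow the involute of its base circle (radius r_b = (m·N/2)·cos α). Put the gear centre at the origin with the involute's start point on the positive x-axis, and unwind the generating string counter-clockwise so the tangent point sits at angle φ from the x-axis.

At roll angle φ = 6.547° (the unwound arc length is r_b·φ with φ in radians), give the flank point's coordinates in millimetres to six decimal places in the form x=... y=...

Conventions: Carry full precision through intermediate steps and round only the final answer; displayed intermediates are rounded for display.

x=35.214058 y=0.017377

single-mesh involute tooth geometry (45T wheel at module 1.664)
pitch radius r_p = m·N/2 = 1.664·45/2 = 37.440000
base radius r_b = r_p·cos α = 37.440000·cos 20.858° = 34.986397
roll angle φ = 6.547° = 0.11426671 rad
x = r_b·(cos φ + φ·sin φ) = 35.214058
y = r_b·(sin φ − φ·cos φ) = 0.017377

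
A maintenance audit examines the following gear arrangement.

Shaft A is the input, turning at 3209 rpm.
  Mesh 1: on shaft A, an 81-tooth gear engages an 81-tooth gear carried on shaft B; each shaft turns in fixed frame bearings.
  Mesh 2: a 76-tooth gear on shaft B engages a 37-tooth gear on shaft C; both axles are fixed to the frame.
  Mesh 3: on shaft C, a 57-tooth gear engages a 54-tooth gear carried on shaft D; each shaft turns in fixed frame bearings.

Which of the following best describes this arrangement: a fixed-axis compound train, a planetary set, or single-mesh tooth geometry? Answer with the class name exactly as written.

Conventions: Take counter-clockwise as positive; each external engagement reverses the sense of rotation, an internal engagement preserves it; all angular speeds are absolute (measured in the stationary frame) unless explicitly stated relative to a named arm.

fixed-axis compound train

topology: fixed-axis compound train — 3 meshes, A→D
classification: fixed-axis compound train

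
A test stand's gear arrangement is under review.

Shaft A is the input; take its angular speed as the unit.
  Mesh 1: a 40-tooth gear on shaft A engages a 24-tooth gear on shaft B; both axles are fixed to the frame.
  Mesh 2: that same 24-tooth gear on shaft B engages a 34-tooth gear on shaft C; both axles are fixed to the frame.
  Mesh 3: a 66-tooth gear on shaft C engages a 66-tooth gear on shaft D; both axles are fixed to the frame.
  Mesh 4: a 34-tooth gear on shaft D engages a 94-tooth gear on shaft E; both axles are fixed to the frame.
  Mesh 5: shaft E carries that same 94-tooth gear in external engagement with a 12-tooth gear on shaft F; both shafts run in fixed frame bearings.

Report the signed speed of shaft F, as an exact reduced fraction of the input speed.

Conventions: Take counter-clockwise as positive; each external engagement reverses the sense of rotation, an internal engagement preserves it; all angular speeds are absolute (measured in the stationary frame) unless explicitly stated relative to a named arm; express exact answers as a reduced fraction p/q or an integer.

5-mesh fixed-axis compound train (all bearings frame-fixed)
mesh 1 [40T→24T]: |ω|/ω_in = 1×40/24 = 5/3, sense flips to −
mesh 2 [24T→34T]: |ω|/ω_in = (5/3)×24/34 = 20/17, sense flips to +
mesh 3 [66T→66T]: |ω|/ω_in = (20/17)×66/66 = 20/17, sense flips to −
mesh 4 [34T→94T]: |ω|/ω_in = (20/17)×34/94 = 20/47, sense flips to +
mesh 5 [94T→12T]: |ω|/ω_in = (20/47)×94/12 = 10/3, sense flips to −
signed output speed (× input speed) = -10/3

-10/3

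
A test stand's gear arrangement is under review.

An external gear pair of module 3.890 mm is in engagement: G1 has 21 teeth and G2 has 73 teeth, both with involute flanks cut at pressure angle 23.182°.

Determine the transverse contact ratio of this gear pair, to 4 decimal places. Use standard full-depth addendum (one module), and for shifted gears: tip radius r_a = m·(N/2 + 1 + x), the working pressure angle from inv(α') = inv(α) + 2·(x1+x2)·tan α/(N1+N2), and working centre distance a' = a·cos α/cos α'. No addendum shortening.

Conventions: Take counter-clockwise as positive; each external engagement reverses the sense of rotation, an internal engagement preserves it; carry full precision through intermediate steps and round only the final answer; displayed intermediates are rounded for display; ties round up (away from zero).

1.5571

recognized (one external pair, fixed centres): single-mesh tooth geometry, m = 3.890, N1 = 21, N2 = 73
base radii: r_b1 = 37.547136, r_b2 = 130.520997
tip radii: r_a1 = 44.735000, r_a2 = 145.875000
no profile shift: α' = α, a' = a
action lengths: √(r_a1²−r_b1²) = 24.319391, √(r_a2²−r_b2²) = 65.144340
base pitch p_b = π·m·cos α = 11.234077
CR = (24.319391 + 65.144340 − 182.830000·sin 23.18200°)/11.234077 = 1.557060
contact ratio ≈ 1.5571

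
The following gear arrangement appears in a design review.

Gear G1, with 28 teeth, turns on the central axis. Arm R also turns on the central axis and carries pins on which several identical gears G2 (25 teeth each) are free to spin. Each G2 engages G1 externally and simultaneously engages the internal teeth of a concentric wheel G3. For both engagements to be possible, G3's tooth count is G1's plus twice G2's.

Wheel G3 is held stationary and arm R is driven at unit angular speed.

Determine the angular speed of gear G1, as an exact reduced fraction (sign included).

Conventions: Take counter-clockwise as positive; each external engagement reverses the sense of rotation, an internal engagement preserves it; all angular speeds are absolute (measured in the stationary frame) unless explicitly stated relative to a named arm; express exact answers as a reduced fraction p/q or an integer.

53/14

topology: planetary set — G1 28T / G2 25T / G3 78T, arm = carrier (Willis)
ring teeth: 28 + 2·25 = 78
28(ω_sun−ω_arm) = −78(ω_ring−ω_arm),  ω_ring = 0, ω_arm = 1
ω_sun = 1 − (78/28)(0−1) = 53/14
exact speed ratio = 53/14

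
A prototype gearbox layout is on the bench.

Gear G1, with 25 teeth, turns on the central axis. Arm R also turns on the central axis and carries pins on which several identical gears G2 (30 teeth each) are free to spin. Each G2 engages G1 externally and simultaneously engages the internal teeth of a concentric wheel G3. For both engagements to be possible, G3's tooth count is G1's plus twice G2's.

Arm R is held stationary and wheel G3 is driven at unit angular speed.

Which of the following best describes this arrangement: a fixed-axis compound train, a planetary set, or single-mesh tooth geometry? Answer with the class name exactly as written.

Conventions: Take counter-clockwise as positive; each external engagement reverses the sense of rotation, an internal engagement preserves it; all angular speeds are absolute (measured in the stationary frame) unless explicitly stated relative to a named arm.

planetary set

topology: planetary set — G1 25T / G2 30T / G3 85T, arm = carrier (Willis)
classification: planetary set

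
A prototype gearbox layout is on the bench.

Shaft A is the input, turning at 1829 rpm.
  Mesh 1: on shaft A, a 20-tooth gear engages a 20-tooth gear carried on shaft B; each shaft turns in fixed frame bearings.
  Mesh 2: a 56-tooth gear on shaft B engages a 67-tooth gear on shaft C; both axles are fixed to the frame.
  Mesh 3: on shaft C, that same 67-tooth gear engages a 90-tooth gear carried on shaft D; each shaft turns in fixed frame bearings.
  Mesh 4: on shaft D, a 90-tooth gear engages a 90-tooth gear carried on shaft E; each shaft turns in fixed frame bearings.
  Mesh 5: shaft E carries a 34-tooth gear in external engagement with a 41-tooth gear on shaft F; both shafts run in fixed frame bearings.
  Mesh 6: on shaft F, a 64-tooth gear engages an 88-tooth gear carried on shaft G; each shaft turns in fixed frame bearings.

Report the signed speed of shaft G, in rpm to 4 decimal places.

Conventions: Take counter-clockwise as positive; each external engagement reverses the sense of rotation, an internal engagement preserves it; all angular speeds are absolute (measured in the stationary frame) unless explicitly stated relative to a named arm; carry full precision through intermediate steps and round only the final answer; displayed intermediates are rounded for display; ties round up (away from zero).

+686.3594 rpm

class = fixed-axis compound train [6 meshes; 6 ratios multiply, 6 sense flips]
mesh 1 [20T→20T]: ω = 1829.0000×20/20 = 1829.0000 rpm, sense flips to −
mesh 2 [56T→67T]: ω = 1829.0000×56/67 = 1528.7164 rpm, sense flips to +
mesh 3 [67T→90T]: ω = 1528.7164×67/90 = 1138.0444 rpm, sense flips to −
mesh 4 [90T→90T]: ω = 1138.0444×90/90 = 1138.0444 rpm, sense flips to +
mesh 5 [34T→41T]: ω = 1138.0444×34/41 = 943.7442 rpm, sense flips to −
mesh 6 [64T→88T]: ω = 943.7442×64/88 = 686.3594 rpm, sense flips to +
signed output speed = +686.3594 rpm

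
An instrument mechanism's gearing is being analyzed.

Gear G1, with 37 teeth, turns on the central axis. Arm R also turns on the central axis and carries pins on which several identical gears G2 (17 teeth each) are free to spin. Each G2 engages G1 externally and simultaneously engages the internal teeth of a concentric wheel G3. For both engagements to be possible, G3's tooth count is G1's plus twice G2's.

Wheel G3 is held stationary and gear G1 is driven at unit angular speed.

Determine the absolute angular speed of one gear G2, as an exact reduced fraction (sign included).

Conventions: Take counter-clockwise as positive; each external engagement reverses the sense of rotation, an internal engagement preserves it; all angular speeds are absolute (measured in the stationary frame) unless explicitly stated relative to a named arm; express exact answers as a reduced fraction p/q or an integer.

-37/34

recognized (axles ride arm R): planetary set, 37/17/71 teeth
ring teeth: 37 + 2·17 = 71
37(ω_sun−ω_arm) = −71(ω_ring−ω_arm),  ω_ring = 0, ω_sun = 1
37(1−ω_arm) = −71(0−ω_arm)  ⇒  108·ω_arm = 37  ⇒  ω_arm = 37/108
sun–planet mesh: 37·(1−37/108) = −17·(ω_p−ω_arm)  ⇒  ω_p−ω_arm = -2627/1836
ω_p = 37/108 − 2627/1836 = -37/34
exact speed ratio = -37/34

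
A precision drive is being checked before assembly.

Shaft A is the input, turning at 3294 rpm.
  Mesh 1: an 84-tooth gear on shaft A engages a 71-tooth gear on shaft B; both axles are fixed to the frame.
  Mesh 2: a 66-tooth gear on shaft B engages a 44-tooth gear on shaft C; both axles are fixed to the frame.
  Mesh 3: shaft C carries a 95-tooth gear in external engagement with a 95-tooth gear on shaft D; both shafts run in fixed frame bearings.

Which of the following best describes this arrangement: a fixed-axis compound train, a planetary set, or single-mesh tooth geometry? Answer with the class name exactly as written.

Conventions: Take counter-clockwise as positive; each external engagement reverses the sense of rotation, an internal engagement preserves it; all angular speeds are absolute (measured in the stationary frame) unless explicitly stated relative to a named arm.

fixed-axis compound train

recognized (4 fixed axles, 3 meshes): fixed-axis compound train
classification: fixed-axis compound train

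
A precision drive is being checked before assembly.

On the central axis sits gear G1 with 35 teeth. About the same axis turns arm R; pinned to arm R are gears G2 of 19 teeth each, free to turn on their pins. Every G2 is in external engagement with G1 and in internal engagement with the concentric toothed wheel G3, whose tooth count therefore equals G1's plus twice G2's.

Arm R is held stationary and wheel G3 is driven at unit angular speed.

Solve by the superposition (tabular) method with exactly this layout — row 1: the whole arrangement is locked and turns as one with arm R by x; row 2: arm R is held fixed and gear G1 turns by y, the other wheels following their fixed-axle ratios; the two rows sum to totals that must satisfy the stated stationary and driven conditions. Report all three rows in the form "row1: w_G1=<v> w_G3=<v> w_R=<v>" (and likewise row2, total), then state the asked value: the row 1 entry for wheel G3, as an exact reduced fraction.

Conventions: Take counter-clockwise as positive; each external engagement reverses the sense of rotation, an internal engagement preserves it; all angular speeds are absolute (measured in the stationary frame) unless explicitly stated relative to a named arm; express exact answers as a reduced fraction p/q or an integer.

row1: w_G1=0 w_G3=0 w_R=0
row2: w_G1=-73/35 w_G3=1 w_R=0
total: w_G1=-73/35 w_G3=1 w_R=0
asked value: 0

class = planetary set [G3 = 35+2·19 = 73; Willis about the carrier]
row 1 (train locked, turned with arm): all members turn x
superposition row 2 [arm held]: sun y, ring −(35/73)·y, arm 0
boundary: total ω_arm = x = 0 and total ω_ring = x − (35/73)·y = 1  ⇒  y = -73/35, x = 0
row 2 ring = −(35/73)·(-73/35) = 1
totals (row 1 + row 2): sun 0 + (-73/35) = -73/35, ring 0 + 1 = 1, arm 0 + 0 = 0
asked cell (row1, ring) = 0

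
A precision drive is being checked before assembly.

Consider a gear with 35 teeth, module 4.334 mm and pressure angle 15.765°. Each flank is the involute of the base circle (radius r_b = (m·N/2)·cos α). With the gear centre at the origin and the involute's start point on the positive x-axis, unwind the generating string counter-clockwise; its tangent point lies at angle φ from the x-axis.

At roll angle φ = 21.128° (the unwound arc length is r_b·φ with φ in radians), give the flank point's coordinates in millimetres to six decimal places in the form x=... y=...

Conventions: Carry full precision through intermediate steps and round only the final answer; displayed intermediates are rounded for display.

x=77.787278 y=1.203495

topology: single-mesh involute geometry — m = 4.334, N = 35
pitch radius r_p = m·N/2 = 4.334·35/2 = 75.845000
base radius r_b = r_p·cos α = 75.845000·cos 15.765° = 72.992025
roll angle φ = 21.128° = 0.36875316 rad
x = r_b·(cos φ + φ·sin φ) = 77.787278
y = r_b·(sin φ − φ·cos φ) = 1.203495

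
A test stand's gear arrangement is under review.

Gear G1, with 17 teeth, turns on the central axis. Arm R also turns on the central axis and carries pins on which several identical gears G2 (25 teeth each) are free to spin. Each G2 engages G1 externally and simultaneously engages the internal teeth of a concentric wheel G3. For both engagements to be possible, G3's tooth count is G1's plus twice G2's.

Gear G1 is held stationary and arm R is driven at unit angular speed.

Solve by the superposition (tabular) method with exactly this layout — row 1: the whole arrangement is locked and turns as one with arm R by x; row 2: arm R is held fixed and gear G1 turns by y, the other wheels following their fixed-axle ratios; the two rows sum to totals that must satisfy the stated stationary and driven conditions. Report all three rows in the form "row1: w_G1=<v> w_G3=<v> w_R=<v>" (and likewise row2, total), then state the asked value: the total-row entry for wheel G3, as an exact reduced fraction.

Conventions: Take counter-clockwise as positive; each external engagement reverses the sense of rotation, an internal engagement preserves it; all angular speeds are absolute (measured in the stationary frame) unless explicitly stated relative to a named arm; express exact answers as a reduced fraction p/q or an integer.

row1: w_G1=1 w_G3=1 w_R=1
row2: w_G1=-1 w_G3=17/67 w_R=0
total: w_G1=0 w_G3=84/67 w_R=1
asked value: 84/67

class = planetary set [G3 = 17+2·25 = 67; Willis about the carrier]
row 1 (train locked, turned with arm): all members turn x
row 2: sun turns y, ring = −(17/67)·y, arm 0
boundary: total ω_sun = x + y = 0 and total ω_arm = x = 1  ⇒  y = -1, x = 1
row 2 ring = −(17/67)·(-1) = 17/67
totals (row 1 + row 2): sun 1 + (-1) = 0, ring 1 + 17/67 = 84/67, arm 1 + 0 = 1
asked cell (total, ring) = 84/67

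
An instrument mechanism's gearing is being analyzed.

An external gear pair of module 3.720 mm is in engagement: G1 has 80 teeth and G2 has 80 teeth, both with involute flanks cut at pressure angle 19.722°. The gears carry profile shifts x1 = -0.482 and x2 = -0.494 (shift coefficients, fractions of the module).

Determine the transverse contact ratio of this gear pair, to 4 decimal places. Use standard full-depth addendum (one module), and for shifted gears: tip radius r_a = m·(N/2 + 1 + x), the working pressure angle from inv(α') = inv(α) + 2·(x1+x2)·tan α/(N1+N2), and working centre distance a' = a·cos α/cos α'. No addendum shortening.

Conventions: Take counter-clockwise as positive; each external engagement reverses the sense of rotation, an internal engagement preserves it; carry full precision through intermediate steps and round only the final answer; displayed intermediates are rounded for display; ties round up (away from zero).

2.0709

single-mesh involute tooth geometry (80T engaging 80T at module 3.720)
base radii: r_b1 = 140.071547, r_b2 = 140.071547
tip radii: r_a1 = 150.726960, r_a2 = 150.682320
inv(α') = inv(19.722°) + 2·(-0.482-0.494)·tan α/(80+80) = 0.00989774  ⇒  α' = 17.51818°
a' = a·cos α / cos α' = 297.6000·cos 19.722°/cos 17.51818° = 293.767591
action lengths: √(r_a1²−r_b1²) = 55.664875, √(r_a2²−r_b2²) = 55.543887
base pitch p_b = π·m·cos α = 11.001194
CR = (55.664875 + 55.543887 − 293.767591·sin 17.51818°)/11.001194 = 2.070891
contact ratio ≈ 2.0709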